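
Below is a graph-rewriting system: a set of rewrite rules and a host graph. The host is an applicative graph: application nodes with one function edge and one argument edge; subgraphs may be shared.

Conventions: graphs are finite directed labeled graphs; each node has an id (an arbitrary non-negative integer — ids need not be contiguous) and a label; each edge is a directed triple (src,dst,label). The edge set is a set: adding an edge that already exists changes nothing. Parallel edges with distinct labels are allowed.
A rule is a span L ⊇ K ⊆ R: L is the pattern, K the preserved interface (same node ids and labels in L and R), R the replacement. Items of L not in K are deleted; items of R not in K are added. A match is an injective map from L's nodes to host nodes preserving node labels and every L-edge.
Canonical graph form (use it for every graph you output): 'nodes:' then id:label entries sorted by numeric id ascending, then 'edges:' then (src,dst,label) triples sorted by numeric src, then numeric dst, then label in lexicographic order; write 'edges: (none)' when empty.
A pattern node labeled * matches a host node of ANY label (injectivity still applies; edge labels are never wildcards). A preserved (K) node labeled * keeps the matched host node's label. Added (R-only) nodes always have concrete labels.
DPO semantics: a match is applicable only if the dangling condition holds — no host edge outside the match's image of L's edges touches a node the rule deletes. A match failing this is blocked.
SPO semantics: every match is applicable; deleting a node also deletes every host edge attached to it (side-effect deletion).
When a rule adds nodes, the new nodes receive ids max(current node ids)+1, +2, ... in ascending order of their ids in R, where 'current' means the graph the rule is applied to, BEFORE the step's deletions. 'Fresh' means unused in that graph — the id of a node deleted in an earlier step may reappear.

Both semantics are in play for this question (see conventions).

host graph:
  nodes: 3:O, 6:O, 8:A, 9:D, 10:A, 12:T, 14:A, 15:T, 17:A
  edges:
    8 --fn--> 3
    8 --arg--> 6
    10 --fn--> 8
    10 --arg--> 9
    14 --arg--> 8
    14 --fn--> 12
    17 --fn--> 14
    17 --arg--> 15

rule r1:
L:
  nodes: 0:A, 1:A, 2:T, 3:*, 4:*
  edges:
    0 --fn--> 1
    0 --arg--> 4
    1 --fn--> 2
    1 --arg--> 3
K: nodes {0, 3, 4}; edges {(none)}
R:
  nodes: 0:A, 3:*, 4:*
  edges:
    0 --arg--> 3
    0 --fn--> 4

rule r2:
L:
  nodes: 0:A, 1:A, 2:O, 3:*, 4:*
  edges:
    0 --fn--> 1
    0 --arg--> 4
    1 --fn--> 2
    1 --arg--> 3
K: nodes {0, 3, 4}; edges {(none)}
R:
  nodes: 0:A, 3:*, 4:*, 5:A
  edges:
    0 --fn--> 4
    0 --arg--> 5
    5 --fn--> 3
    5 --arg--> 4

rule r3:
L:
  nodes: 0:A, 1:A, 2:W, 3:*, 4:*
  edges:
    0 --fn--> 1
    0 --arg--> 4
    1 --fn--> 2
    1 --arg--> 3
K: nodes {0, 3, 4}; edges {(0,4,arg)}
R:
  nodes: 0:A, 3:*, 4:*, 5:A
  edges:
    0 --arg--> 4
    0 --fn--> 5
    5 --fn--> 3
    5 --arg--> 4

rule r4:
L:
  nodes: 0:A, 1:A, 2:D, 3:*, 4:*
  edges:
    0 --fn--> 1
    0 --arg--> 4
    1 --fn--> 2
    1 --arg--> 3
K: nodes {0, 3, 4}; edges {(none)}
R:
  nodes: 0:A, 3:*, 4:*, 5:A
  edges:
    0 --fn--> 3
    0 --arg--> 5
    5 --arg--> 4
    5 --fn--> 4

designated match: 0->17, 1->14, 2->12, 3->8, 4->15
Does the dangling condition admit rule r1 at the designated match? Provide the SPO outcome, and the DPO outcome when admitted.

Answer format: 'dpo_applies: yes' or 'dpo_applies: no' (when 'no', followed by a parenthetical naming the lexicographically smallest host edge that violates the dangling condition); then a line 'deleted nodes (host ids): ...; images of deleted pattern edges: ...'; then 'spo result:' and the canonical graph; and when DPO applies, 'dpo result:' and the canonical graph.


dpo_applies: yes
deleted nodes (host ids): 12, 14; images of deleted pattern edges: (14,8,arg); (14,12,fn); (17,14,fn); (17,15,arg)
spo result:
nodes: 3:O, 6:O, 8:A, 9:D, 10:A, 15:T, 17:A
edges: (8,3,fn); (8,6,arg); (10,8,fn); (10,9,arg); (17,8,arg); (17,15,fn)
dpo result:
nodes: 3:O, 6:O, 8:A, 9:D, 10:A, 15:T, 17:A
edges: (8,3,fn); (8,6,arg); (10,8,fn); (10,9,arg); (17,8,arg); (17,15,fn)


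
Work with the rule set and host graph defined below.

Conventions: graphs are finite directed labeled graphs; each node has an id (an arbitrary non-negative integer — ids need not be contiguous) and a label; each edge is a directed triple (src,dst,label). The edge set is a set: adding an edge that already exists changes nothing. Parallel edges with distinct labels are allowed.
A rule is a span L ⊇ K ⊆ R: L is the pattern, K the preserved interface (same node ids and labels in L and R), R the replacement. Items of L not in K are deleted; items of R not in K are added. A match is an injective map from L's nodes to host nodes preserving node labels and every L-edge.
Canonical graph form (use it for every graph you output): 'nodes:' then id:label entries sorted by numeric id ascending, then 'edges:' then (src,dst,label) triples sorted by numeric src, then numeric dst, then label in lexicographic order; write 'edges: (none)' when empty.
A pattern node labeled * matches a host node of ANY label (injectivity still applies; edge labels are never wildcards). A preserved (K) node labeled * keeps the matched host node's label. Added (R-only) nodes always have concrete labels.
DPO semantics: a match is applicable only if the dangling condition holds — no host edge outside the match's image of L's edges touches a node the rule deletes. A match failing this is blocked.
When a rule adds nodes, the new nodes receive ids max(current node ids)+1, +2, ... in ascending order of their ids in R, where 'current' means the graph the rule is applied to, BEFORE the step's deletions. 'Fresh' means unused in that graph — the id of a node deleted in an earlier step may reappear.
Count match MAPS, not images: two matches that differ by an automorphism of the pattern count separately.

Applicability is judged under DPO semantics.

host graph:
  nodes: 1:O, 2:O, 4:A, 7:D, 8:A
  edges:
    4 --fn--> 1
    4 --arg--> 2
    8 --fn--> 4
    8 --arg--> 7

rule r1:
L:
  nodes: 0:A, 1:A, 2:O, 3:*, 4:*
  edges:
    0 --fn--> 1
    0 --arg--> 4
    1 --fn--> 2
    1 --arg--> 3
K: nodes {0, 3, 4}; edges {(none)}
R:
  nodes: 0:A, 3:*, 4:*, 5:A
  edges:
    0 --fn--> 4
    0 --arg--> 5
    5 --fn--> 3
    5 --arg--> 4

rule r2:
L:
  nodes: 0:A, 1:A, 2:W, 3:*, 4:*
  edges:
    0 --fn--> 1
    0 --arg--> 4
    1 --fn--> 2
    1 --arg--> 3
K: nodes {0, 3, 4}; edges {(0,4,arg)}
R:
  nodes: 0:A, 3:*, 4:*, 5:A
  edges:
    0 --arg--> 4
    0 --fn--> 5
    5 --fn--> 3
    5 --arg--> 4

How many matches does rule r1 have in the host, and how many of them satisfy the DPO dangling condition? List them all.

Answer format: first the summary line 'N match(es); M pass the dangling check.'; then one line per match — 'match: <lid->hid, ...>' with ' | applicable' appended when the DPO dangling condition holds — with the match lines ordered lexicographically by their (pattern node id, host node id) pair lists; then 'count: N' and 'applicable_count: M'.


1 match(es); 1 pass the dangling check.
match: 0->8, 1->4, 2->1, 3->2, 4->7 | applicable
count: 1
applicable_count: 1


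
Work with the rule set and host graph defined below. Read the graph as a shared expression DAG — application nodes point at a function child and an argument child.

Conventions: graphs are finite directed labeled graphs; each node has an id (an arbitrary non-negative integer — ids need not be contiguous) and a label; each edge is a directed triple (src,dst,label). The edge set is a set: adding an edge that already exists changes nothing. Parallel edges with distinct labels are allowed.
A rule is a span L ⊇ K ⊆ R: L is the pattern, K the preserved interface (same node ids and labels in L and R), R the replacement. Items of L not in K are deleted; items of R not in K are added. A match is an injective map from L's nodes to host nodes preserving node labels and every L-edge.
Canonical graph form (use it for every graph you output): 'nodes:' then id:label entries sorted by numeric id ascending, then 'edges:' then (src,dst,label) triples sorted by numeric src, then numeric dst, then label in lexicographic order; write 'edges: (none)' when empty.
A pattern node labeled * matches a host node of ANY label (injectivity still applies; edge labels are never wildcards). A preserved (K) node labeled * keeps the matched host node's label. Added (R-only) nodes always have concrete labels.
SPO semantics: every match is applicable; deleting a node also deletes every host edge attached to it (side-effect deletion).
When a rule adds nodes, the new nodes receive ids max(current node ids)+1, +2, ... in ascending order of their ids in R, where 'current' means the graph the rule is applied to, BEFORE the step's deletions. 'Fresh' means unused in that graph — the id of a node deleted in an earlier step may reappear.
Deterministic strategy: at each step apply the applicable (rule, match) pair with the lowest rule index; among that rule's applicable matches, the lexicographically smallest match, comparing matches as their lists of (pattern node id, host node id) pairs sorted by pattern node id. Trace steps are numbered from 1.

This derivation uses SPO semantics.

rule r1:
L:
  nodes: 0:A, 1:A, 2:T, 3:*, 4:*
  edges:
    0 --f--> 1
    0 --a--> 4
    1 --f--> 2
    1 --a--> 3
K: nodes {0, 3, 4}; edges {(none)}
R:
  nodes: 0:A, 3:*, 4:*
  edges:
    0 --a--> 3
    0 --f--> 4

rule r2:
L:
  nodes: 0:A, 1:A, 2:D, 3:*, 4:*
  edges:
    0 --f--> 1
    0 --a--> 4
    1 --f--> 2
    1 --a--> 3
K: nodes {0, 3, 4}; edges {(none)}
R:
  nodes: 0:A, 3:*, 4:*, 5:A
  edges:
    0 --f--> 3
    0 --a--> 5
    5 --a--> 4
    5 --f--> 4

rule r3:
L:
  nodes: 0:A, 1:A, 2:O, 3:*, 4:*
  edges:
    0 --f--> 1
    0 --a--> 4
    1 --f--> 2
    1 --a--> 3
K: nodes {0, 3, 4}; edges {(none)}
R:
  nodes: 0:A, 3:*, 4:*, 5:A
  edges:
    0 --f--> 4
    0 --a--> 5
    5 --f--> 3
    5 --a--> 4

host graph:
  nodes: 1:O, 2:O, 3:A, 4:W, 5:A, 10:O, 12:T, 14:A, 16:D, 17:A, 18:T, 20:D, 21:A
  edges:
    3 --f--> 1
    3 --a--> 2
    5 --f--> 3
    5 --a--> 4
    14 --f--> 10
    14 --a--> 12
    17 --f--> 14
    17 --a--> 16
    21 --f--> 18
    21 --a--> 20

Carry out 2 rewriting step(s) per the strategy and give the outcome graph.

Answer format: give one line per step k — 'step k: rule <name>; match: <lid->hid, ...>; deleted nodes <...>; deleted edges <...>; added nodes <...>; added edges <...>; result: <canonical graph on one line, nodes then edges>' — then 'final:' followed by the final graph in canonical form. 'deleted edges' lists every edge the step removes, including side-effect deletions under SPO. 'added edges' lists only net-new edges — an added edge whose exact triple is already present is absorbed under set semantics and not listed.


step 1: rule r3; match: 0->5, 1->3, 2->1, 3->2, 4->4; deleted nodes 1, 3; deleted edges (3,1,f); (3,2,a); (5,3,f); (5,4,a); added nodes 22; added edges (5,4,f); (5,22,a); (22,2,f); (22,4,a); result: nodes: 2:O, 4:W, 5:A, 10:O, 12:T, 14:A, 16:D, 17:A, 18:T, 20:D, 21:A, 22:A edges: (5,4,f); (5,22,a); (14,10,f); (14,12,a); (17,14,f); (17,16,a); (21,18,f); (21,20,a); (22,2,f); (22,4,a)
step 2: rule r3; match: 0->17, 1->14, 2->10, 3->12, 4->16; deleted nodes 10, 14; deleted edges (14,10,f); (14,12,a); (17,14,f); (17,16,a); added nodes 23; added edges (17,16,f); (17,23,a); (23,12,f); (23,16,a); result: nodes: 2:O, 4:W, 5:A, 12:T, 16:D, 17:A, 18:T, 20:D, 21:A, 22:A, 23:A edges: (5,4,f); (5,22,a); (17,16,f); (17,23,a); (21,18,f); (21,20,a); (22,2,f); (22,4,a); (23,12,f); (23,16,a)
final:
nodes: 2:O, 4:W, 5:A, 12:T, 16:D, 17:A, 18:T, 20:D, 21:A, 22:A, 23:A
edges: (5,4,f); (5,22,a); (17,16,f); (17,23,a); (21,18,f); (21,20,a); (22,2,f); (22,4,a); (23,12,f); (23,16,a)


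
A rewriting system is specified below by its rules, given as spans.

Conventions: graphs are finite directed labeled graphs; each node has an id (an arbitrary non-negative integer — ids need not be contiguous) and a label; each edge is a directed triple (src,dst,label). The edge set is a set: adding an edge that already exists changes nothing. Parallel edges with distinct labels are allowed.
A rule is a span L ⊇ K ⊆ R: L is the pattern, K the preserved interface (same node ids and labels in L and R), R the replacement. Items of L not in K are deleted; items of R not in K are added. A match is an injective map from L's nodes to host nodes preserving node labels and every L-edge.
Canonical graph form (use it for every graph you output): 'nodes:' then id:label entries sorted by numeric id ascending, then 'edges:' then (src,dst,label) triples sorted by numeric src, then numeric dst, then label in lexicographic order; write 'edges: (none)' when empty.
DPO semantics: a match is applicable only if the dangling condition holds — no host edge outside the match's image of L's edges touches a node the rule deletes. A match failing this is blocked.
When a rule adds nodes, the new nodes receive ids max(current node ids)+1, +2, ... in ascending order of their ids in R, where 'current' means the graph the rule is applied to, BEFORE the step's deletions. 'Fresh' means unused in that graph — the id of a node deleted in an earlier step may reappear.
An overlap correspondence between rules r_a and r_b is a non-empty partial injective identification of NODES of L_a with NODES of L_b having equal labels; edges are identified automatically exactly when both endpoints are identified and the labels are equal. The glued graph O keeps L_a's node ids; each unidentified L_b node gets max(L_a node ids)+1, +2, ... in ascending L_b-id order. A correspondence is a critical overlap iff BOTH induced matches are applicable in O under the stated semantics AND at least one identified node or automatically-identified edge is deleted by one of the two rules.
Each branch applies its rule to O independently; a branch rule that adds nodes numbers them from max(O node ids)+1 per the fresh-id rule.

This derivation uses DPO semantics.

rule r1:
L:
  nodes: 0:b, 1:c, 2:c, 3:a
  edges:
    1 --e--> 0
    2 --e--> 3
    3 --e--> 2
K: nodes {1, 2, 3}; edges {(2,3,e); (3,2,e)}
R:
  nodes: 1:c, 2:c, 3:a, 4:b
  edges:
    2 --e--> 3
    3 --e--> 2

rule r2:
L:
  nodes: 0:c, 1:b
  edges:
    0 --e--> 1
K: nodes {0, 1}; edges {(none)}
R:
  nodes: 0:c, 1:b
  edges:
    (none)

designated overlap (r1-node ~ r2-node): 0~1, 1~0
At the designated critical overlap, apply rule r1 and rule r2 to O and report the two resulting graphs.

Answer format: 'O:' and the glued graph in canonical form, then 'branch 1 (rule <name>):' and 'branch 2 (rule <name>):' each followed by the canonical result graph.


O:
nodes: 0:b, 1:c, 2:c, 3:a
edges: (1,0,e); (2,3,e); (3,2,e)
branch 1 (rule r1):
nodes: 1:c, 2:c, 3:a, 4:b
edges: (2,3,e); (3,2,e)
branch 2 (rule r2):
nodes: 0:b, 1:c, 2:c, 3:a
edges: (2,3,e); (3,2,e)


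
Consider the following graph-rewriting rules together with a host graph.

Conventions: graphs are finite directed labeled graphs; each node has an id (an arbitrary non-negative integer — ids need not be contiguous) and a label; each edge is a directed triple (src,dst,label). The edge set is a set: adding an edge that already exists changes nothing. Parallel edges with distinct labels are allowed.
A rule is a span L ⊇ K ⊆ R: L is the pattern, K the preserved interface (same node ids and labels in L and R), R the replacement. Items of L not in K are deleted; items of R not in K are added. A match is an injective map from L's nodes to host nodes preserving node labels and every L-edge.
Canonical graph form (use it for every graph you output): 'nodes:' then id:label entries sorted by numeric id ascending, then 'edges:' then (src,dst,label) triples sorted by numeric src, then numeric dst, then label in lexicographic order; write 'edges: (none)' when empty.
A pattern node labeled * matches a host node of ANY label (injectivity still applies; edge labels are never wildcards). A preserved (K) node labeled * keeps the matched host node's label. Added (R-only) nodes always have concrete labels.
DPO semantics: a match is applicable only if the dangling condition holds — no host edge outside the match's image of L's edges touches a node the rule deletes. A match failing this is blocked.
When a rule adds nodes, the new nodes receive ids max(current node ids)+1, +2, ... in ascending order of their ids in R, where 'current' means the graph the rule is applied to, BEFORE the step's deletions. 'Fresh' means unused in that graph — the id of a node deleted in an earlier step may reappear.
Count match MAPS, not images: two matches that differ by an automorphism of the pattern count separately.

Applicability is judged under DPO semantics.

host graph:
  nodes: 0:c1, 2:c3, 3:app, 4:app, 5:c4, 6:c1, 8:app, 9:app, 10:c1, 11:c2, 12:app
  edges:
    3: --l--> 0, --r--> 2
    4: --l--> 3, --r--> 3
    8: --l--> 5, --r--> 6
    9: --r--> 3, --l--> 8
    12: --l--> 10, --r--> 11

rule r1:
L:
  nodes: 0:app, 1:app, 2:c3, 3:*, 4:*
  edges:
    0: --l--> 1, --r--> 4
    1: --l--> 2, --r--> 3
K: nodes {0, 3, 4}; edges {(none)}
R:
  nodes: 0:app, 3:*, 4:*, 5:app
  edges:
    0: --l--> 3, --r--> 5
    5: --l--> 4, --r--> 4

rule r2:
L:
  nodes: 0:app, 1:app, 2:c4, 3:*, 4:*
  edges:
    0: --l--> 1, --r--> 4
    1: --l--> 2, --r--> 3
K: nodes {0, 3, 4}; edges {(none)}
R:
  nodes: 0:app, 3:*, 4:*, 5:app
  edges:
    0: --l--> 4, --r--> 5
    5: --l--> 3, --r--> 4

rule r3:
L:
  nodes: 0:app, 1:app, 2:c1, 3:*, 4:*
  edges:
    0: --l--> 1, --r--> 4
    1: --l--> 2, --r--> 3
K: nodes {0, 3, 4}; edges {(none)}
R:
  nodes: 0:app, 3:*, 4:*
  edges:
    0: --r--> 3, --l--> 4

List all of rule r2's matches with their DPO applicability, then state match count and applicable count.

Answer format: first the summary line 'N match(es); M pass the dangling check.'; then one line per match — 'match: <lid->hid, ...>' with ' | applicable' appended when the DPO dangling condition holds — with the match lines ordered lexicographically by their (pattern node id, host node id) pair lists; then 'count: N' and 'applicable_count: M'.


1 match(es); 1 pass the dangling check.
match: 0->9, 1->8, 2->5, 3->6, 4->3 | applicable
count: 1
applicable_count: 1


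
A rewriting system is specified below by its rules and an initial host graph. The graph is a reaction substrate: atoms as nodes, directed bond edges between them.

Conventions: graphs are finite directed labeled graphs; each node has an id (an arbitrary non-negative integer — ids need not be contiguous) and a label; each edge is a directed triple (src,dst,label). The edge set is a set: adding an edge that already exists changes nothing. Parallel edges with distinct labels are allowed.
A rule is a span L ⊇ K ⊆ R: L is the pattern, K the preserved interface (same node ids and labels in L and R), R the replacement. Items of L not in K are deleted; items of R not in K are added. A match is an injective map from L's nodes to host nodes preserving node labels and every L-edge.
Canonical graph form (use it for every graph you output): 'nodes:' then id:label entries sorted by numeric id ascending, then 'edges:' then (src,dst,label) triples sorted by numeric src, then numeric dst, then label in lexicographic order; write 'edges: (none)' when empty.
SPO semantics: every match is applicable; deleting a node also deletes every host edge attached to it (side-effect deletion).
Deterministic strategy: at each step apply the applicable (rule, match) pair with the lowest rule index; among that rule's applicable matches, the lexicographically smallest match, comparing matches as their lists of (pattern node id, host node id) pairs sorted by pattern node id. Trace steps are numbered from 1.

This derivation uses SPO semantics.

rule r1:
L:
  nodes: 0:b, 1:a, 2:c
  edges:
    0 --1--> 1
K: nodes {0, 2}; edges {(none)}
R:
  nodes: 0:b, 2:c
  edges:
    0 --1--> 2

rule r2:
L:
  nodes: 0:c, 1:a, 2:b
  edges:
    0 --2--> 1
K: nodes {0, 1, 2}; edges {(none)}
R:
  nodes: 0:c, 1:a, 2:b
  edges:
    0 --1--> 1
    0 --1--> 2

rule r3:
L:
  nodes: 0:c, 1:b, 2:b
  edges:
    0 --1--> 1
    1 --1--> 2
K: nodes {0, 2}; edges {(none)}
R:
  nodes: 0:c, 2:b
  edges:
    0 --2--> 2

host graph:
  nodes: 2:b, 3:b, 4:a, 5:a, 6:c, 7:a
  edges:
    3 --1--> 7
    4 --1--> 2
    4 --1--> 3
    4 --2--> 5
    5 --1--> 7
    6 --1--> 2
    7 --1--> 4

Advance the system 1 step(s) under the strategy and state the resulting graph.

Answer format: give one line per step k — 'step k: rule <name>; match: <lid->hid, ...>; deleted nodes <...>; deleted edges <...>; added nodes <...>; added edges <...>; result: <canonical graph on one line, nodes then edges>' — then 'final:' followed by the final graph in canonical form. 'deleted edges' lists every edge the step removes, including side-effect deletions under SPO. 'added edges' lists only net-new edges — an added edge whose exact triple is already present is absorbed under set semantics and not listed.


step 1: rule r1; match: 0->3, 1->7, 2->6; deleted nodes 7; deleted edges (3,7,1); (5,7,1); (7,4,1); added nodes (none); added edges (3,6,1); result: nodes: 2:b, 3:b, 4:a, 5:a, 6:c edges: (3,6,1); (4,2,1); (4,3,1); (4,5,2); (6,2,1)
final:
nodes: 2:b, 3:b, 4:a, 5:a, 6:c
edges: (3,6,1); (4,2,1); (4,3,1); (4,5,2); (6,2,1)


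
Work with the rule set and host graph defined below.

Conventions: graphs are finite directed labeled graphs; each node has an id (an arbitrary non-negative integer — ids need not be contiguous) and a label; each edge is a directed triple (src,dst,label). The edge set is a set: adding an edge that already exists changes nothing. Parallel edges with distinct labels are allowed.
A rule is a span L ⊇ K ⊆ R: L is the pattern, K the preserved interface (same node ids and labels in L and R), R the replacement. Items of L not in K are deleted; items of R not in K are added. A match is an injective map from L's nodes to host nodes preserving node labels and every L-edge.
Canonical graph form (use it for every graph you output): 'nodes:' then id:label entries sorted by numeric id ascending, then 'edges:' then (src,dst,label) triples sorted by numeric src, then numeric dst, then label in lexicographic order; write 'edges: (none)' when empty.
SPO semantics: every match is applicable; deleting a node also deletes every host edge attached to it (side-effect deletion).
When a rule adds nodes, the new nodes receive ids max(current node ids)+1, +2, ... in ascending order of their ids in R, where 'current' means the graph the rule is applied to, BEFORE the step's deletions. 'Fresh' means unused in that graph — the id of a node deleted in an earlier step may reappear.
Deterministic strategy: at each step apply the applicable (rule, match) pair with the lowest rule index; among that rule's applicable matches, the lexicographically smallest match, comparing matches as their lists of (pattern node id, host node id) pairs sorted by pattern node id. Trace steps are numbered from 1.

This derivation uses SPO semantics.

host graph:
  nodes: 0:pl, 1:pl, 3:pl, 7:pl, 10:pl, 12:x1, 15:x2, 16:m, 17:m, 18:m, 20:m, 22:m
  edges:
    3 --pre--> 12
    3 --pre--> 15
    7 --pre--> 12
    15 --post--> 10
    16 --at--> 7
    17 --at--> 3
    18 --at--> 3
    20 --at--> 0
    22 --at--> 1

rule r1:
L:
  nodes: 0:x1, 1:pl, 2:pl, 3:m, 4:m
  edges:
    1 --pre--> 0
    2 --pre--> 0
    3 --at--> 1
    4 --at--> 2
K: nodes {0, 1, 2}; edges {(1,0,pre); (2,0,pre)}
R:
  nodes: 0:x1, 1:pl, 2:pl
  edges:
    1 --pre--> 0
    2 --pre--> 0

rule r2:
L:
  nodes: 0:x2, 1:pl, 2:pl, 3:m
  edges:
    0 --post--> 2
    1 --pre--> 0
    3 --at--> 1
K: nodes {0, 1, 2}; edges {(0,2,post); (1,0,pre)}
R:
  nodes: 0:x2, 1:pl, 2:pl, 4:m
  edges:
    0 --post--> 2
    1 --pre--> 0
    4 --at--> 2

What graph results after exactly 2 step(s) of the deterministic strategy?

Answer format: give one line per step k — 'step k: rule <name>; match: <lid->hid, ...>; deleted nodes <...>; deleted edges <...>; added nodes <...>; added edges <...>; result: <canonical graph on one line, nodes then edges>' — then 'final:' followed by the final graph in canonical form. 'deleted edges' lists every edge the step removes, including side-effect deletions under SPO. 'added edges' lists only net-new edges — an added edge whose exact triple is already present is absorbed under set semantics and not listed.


step 1: rule r1; match: 0->12, 1->3, 2->7, 3->17, 4->16; deleted nodes 16, 17; deleted edges (16,7,at); (17,3,at); added nodes (none); added edges (none); result: nodes: 0:pl, 1:pl, 3:pl, 7:pl, 10:pl, 12:x1, 15:x2, 18:m, 20:m, 22:m edges: (3,12,pre); (3,15,pre); (7,12,pre); (15,10,post); (18,3,at); (20,0,at); (22,1,at)
step 2: rule r2; match: 0->15, 1->3, 2->10, 3->18; deleted nodes 18; deleted edges (18,3,at); added nodes 23; added edges (23,10,at); result: nodes: 0:pl, 1:pl, 3:pl, 7:pl, 10:pl, 12:x1, 15:x2, 20:m, 22:m, 23:m edges: (3,12,pre); (3,15,pre); (7,12,pre); (15,10,post); (20,0,at); (22,1,at); (23,10,at)
final:
nodes: 0:pl, 1:pl, 3:pl, 7:pl, 10:pl, 12:x1, 15:x2, 20:m, 22:m, 23:m
edges: (3,12,pre); (3,15,pre); (7,12,pre); (15,10,post); (20,0,at); (22,1,at); (23,10,at)


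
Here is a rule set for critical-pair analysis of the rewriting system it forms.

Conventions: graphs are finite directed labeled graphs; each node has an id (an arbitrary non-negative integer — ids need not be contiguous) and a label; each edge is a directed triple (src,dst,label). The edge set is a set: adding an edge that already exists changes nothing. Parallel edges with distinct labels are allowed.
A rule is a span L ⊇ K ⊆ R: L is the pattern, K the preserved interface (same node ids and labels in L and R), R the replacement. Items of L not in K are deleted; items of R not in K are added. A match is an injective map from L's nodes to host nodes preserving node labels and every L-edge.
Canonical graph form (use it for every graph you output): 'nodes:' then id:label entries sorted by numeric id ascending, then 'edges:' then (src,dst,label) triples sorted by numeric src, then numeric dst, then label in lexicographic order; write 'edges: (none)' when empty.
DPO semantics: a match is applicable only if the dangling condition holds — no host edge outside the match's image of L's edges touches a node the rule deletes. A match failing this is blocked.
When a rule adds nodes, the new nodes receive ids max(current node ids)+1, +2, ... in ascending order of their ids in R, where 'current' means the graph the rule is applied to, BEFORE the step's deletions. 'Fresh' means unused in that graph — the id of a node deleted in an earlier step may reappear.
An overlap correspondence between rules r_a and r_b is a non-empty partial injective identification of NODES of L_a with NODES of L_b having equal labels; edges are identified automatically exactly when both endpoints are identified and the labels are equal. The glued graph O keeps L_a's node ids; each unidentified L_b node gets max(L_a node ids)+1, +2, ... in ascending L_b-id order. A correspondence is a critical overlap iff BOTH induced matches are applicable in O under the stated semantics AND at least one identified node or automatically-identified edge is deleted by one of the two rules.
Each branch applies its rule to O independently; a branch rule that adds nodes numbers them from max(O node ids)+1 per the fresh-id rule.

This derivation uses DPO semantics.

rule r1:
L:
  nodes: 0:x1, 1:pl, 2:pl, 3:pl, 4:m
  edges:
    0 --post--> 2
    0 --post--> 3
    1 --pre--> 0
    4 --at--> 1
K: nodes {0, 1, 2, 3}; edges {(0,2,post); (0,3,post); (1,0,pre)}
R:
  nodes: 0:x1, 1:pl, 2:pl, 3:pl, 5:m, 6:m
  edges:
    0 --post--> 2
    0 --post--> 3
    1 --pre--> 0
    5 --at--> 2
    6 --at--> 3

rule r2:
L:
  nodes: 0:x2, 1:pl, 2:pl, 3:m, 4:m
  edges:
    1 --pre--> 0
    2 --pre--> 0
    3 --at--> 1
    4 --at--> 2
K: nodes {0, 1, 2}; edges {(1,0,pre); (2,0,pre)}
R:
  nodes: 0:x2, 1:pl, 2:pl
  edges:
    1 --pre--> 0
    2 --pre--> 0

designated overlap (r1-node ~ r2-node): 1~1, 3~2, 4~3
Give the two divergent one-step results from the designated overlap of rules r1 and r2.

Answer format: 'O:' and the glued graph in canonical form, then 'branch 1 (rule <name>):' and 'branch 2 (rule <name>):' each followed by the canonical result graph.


O:
nodes: 0:x1, 1:pl, 2:pl, 3:pl, 4:m, 5:x2, 6:m
edges: (0,2,post); (0,3,post); (1,0,pre); (1,5,pre); (3,5,pre); (4,1,at); (6,3,at)
branch 1 (rule r1):
nodes: 0:x1, 1:pl, 2:pl, 3:pl, 5:x2, 6:m, 7:m, 8:m
edges: (0,2,post); (0,3,post); (1,0,pre); (1,5,pre); (3,5,pre); (6,3,at); (7,2,at); (8,3,at)
branch 2 (rule r2):
nodes: 0:x1, 1:pl, 2:pl, 3:pl, 5:x2
edges: (0,2,post); (0,3,post); (1,0,pre); (1,5,pre); (3,5,pre)


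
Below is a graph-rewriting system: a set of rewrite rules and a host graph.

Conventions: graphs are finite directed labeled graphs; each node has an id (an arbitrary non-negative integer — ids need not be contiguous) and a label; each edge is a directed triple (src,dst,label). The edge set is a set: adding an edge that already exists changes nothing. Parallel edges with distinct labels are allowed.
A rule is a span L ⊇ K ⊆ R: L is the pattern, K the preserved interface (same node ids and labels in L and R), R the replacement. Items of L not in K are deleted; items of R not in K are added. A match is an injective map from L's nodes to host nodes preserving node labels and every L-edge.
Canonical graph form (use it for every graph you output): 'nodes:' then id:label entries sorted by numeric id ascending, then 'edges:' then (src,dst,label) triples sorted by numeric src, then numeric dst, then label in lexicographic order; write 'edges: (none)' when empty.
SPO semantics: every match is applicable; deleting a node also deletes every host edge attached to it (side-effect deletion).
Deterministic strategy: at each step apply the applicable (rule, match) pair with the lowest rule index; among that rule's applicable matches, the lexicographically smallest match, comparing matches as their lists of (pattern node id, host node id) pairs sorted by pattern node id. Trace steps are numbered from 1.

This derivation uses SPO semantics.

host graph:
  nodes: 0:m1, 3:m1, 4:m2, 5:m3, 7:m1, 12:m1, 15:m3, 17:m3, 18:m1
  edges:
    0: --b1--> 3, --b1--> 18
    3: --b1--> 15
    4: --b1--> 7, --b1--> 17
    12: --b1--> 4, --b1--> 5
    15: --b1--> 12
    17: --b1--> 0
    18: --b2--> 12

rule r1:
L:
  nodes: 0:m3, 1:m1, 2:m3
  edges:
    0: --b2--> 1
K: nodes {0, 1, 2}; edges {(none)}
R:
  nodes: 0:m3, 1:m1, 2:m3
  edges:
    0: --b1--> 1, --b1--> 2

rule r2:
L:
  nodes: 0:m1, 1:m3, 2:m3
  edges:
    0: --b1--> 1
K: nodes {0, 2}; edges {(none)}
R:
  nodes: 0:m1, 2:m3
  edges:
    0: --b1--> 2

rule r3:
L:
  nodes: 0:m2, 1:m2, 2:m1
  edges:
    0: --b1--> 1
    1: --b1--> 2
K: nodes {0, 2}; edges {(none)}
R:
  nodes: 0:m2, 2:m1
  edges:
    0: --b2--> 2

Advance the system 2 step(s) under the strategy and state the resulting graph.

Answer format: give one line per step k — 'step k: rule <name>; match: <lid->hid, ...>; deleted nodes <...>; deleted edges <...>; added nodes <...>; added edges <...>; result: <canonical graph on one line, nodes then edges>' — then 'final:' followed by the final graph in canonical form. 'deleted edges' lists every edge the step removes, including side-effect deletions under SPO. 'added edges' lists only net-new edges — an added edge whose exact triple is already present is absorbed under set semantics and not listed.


step 1: rule r2; match: 0->3, 1->15, 2->5; deleted nodes 15; deleted edges (3,15,b1); (15,12,b1); added nodes (none); added edges (3,5,b1); result: nodes: 0:m1, 3:m1, 4:m2, 5:m3, 7:m1, 12:m1, 17:m3, 18:m1 edges: (0,3,b1); (0,18,b1); (3,5,b1); (4,7,b1); (4,17,b1); (12,4,b1); (12,5,b1); (17,0,b1); (18,12,b2)
step 2: rule r2; match: 0->3, 1->5, 2->17; deleted nodes 5; deleted edges (3,5,b1); (12,5,b1); added nodes (none); added edges (3,17,b1); result: nodes: 0:m1, 3:m1, 4:m2, 7:m1, 12:m1, 17:m3, 18:m1 edges: (0,3,b1); (0,18,b1); (3,17,b1); (4,7,b1); (4,17,b1); (12,4,b1); (17,0,b1); (18,12,b2)
final:
nodes: 0:m1, 3:m1, 4:m2, 7:m1, 12:m1, 17:m3, 18:m1
edges: (0,3,b1); (0,18,b1); (3,17,b1); (4,7,b1); (4,17,b1); (12,4,b1); (17,0,b1); (18,12,b2)


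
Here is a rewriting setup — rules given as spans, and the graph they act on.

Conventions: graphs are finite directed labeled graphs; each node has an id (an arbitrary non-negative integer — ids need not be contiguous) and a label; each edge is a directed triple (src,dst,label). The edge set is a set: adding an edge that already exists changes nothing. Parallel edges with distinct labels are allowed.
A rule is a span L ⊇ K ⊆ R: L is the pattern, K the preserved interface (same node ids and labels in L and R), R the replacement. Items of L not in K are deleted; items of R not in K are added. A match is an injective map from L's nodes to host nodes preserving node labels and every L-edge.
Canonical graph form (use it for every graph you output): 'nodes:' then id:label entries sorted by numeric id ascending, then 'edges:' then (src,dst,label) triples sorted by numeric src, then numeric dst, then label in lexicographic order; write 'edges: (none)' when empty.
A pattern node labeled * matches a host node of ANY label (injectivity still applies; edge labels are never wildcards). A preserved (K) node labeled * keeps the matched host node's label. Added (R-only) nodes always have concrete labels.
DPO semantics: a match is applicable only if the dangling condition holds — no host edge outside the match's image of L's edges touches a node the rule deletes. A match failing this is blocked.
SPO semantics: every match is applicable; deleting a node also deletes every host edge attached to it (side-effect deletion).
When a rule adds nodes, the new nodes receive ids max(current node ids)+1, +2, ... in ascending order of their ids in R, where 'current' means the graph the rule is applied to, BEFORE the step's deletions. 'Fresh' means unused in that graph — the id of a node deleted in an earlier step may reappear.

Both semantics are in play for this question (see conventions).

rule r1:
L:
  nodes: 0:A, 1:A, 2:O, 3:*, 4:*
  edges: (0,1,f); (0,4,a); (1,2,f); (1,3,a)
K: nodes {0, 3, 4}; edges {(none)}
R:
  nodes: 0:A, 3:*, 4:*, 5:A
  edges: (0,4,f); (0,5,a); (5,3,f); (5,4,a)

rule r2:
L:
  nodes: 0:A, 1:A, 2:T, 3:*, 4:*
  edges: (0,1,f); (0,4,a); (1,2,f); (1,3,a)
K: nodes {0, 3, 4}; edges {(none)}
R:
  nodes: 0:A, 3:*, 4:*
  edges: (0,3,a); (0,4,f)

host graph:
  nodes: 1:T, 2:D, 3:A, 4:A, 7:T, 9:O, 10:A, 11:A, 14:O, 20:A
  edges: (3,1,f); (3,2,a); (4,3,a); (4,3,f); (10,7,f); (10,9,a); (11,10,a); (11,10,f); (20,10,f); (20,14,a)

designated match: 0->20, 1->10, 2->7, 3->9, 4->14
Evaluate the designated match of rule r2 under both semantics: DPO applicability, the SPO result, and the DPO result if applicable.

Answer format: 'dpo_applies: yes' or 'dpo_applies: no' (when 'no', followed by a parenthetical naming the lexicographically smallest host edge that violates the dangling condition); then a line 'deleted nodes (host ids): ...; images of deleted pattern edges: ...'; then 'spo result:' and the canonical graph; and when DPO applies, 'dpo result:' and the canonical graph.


dpo_applies: no
(the rule deletes node 10, which keeps host edge (11,10,a) outside the match image — the dangling condition fails, DPO blocks; SPO proceeds and side-deletes such edges)
deleted nodes (host ids): 7, 10; images of deleted pattern edges: (10,7,f); (10,9,a); (20,10,f); (20,14,a)
spo result:
nodes: 1:T, 2:D, 3:A, 4:A, 9:O, 11:A, 14:O, 20:A
edges: (3,1,f); (3,2,a); (4,3,a); (4,3,f); (20,9,a); (20,14,f)


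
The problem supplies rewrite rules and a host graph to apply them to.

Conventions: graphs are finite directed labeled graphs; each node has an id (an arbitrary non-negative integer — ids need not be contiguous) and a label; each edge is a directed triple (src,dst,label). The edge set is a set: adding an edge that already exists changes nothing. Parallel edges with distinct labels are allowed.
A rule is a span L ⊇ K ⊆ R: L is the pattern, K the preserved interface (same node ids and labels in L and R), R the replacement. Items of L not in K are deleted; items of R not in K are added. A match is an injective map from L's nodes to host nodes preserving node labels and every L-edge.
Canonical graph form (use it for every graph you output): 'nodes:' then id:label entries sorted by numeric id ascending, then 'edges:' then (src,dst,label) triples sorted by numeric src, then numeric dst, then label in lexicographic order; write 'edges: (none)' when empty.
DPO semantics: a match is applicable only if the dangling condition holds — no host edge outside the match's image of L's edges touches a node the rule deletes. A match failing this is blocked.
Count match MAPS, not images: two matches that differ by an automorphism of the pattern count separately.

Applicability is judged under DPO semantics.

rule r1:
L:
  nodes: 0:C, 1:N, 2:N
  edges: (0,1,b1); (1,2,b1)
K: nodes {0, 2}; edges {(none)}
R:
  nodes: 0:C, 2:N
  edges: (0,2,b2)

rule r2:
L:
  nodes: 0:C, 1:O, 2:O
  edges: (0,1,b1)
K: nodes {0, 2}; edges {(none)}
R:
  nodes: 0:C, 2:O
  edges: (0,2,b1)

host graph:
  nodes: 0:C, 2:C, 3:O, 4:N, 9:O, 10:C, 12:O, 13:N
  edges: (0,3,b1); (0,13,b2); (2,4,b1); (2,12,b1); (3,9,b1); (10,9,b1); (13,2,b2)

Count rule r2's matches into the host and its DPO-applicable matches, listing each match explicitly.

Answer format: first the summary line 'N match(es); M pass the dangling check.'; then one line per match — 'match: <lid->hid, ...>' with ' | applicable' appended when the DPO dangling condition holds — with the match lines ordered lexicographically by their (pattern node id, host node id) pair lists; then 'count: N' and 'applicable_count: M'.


6 match(es); 2 pass the dangling check.
match: 0->0, 1->3, 2->9
match: 0->0, 1->3, 2->12
match: 0->2, 1->12, 2->3 | applicable
match: 0->2, 1->12, 2->9 | applicable
match: 0->10, 1->9, 2->3
match: 0->10, 1->9, 2->12
count: 6
applicable_count: 2


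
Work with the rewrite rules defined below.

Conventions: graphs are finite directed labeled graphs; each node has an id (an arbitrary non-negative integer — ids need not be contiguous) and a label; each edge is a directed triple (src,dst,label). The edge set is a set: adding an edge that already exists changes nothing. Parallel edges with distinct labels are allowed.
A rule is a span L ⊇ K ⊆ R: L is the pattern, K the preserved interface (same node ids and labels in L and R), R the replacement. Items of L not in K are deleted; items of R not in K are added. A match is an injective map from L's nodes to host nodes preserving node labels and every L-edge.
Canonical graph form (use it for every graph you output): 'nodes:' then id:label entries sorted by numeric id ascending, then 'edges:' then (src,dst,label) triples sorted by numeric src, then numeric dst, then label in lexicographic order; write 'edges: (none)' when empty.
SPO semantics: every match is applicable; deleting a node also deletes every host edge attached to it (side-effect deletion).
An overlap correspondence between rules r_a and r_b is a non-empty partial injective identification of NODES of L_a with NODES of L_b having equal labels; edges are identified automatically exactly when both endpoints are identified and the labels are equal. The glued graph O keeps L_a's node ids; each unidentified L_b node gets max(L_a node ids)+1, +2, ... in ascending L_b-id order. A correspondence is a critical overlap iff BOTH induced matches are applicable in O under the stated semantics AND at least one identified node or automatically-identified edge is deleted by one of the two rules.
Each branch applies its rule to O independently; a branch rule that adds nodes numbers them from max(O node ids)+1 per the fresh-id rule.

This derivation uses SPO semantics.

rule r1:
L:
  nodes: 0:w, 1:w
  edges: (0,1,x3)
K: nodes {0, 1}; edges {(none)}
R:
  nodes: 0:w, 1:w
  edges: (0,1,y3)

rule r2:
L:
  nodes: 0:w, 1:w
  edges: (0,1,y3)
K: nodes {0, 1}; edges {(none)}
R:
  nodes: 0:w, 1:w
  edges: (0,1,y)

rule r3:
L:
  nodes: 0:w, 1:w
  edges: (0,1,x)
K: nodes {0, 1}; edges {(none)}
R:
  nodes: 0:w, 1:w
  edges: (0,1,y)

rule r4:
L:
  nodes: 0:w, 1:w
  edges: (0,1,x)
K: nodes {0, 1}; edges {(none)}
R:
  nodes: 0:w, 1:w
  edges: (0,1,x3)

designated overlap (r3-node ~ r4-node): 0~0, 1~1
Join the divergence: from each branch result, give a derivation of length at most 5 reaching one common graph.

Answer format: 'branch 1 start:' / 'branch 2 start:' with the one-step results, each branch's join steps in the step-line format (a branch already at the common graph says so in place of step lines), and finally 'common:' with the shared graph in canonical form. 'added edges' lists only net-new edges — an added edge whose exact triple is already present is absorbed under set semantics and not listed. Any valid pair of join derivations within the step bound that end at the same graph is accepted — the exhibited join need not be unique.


branch 1 start:
nodes: 0:w, 1:w
edges: (0,1,y)
branch 2 start:
nodes: 0:w, 1:w
edges: (0,1,x3)
branch 1: already at the common graph (0 steps)
branch 2 step 1: rule r1; match: 0->0, 1->1; deleted nodes (none); deleted edges (0,1,x3); added nodes (none); added edges (0,1,y3); result: nodes: 0:w, 1:w edges: (0,1,y3)
branch 2 step 2: rule r2; match: 0->0, 1->1; deleted nodes (none); deleted edges (0,1,y3); added nodes (none); added edges (0,1,y); result: nodes: 0:w, 1:w edges: (0,1,y)
common:
nodes: 0:w, 1:w
edges: (0,1,y)
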